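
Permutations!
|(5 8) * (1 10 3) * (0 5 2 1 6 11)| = |(0 5 8 2 1 10 3 6 11)| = 9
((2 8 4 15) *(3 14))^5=((2 8 4 15)(3 14))^5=(2 8 4 15)(3 14)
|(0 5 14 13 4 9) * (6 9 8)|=8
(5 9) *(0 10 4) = (0 10 4)(5 9) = [10, 1, 2, 3, 0, 9, 6, 7, 8, 5, 4]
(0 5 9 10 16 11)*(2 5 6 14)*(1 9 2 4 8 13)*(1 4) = (0 6 14 1 9 10 16 11)(2 5)(4 8 13) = [6, 9, 5, 3, 8, 2, 14, 7, 13, 10, 16, 0, 12, 4, 1, 15, 11]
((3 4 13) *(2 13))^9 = (2 13 3 4)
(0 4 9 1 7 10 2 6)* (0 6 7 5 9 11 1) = (0 4 11 1 5 9)(2 7 10) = [4, 5, 7, 3, 11, 9, 6, 10, 8, 0, 2, 1]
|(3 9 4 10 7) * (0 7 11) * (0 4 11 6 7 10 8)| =|(0 10 6 7 3 9 11 4 8)| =9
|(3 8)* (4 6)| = 2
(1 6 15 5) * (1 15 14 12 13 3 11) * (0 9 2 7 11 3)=[9, 6, 7, 3, 4, 15, 14, 11, 8, 2, 10, 1, 13, 0, 12, 5]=(0 9 2 7 11 1 6 14 12 13)(5 15)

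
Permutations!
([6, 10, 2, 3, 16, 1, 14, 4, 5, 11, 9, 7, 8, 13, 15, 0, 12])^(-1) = (0 15 14 6)(1 5 8 12 16 4 7 11 9 10)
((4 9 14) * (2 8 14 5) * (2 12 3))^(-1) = (2 3 12 5 9 4 14 8)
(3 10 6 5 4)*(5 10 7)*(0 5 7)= (0 5 4 3)(6 10)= [5, 1, 2, 0, 3, 4, 10, 7, 8, 9, 6]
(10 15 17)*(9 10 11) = (9 10 15 17 11) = [0, 1, 2, 3, 4, 5, 6, 7, 8, 10, 15, 9, 12, 13, 14, 17, 16, 11]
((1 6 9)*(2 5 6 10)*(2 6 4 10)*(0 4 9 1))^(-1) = (0 9 5 2 1 6 10 4)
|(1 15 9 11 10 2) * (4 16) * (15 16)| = 8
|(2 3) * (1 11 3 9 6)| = |(1 11 3 2 9 6)| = 6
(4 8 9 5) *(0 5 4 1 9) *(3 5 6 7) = (0 6 7 3 5 1 9 4 8) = [6, 9, 2, 5, 8, 1, 7, 3, 0, 4]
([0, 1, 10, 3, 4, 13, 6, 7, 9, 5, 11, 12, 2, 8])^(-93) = (2 12 11 10)(5 9 8 13)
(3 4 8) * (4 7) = (3 7 4 8) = [0, 1, 2, 7, 8, 5, 6, 4, 3]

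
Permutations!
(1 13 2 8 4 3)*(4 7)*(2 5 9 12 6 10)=(1 13 5 9 12 6 10 2 8 7 4 3)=[0, 13, 8, 1, 3, 9, 10, 4, 7, 12, 2, 11, 6, 5]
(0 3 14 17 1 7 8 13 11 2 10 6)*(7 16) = (0 3 14 17 1 16 7 8 13 11 2 10 6) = [3, 16, 10, 14, 4, 5, 0, 8, 13, 9, 6, 2, 12, 11, 17, 15, 7, 1]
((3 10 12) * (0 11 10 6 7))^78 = ((0 11 10 12 3 6 7))^78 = (0 11 10 12 3 6 7)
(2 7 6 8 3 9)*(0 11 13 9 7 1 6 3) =(0 11 13 9 2 1 6 8)(3 7) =[11, 6, 1, 7, 4, 5, 8, 3, 0, 2, 10, 13, 12, 9]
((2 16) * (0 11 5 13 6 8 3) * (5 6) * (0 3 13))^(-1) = (0 5 13 8 6 11)(2 16)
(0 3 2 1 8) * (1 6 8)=[3, 1, 6, 2, 4, 5, 8, 7, 0]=(0 3 2 6 8)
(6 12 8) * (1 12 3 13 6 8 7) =(1 12 7)(3 13 6) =[0, 12, 2, 13, 4, 5, 3, 1, 8, 9, 10, 11, 7, 6]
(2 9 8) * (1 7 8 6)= (1 7 8 2 9 6)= [0, 7, 9, 3, 4, 5, 1, 8, 2, 6]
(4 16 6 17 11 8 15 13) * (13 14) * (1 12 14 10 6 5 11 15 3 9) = [0, 12, 2, 9, 16, 11, 17, 7, 3, 1, 6, 8, 14, 4, 13, 10, 5, 15] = (1 12 14 13 4 16 5 11 8 3 9)(6 17 15 10)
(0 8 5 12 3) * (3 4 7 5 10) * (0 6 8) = (3 6 8 10)(4 7 5 12) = [0, 1, 2, 6, 7, 12, 8, 5, 10, 9, 3, 11, 4]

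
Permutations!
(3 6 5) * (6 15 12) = (3 15 12 6 5) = [0, 1, 2, 15, 4, 3, 5, 7, 8, 9, 10, 11, 6, 13, 14, 12]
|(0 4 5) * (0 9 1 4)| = 4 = |(1 4 5 9)|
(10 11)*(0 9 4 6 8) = (0 9 4 6 8)(10 11) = [9, 1, 2, 3, 6, 5, 8, 7, 0, 4, 11, 10]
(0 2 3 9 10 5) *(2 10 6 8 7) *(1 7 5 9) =(0 10 9 6 8 5)(1 7 2 3) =[10, 7, 3, 1, 4, 0, 8, 2, 5, 6, 9]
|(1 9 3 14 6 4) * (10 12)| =|(1 9 3 14 6 4)(10 12)| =6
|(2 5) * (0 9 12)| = 6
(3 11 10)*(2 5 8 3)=(2 5 8 3 11 10)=[0, 1, 5, 11, 4, 8, 6, 7, 3, 9, 2, 10]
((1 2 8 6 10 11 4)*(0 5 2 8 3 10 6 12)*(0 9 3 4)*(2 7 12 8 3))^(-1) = (0 11 10 3 1 4 2 9 12 7 5)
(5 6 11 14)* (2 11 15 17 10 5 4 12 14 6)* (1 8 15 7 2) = (1 8 15 17 10 5)(2 11 6 7)(4 12 14) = [0, 8, 11, 3, 12, 1, 7, 2, 15, 9, 5, 6, 14, 13, 4, 17, 16, 10]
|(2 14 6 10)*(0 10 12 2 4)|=12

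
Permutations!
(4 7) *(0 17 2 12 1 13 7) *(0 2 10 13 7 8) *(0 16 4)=(0 17 10 13 8 16 4 2 12 1 7)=[17, 7, 12, 3, 2, 5, 6, 0, 16, 9, 13, 11, 1, 8, 14, 15, 4, 10]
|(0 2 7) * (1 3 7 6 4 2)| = |(0 1 3 7)(2 6 4)| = 12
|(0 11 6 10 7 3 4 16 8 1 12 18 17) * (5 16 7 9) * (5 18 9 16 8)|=12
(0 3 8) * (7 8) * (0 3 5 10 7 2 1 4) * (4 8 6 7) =(0 5 10 4)(1 8 3 2)(6 7) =[5, 8, 1, 2, 0, 10, 7, 6, 3, 9, 4]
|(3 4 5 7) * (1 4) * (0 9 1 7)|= |(0 9 1 4 5)(3 7)|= 10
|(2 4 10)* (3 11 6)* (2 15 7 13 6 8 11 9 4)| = |(3 9 4 10 15 7 13 6)(8 11)| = 8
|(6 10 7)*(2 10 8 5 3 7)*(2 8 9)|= |(2 10 8 5 3 7 6 9)|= 8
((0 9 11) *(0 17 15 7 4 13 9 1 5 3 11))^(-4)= (0 7 3 9 15 5 13 17 1 4 11)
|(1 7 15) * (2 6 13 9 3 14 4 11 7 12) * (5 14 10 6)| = |(1 12 2 5 14 4 11 7 15)(3 10 6 13 9)| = 45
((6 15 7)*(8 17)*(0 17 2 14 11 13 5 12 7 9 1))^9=((0 17 8 2 14 11 13 5 12 7 6 15 9 1))^9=(0 7 14 1 12 2 9 5 8 15 13 17 6 11)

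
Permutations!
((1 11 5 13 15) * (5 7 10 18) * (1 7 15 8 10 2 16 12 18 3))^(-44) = ((1 11 15 7 2 16 12 18 5 13 8 10 3))^(-44) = (1 5 7 10 12 11 13 2 3 18 15 8 16)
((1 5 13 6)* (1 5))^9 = ((5 13 6))^9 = (13)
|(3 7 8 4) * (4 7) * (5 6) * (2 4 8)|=|(2 4 3 8 7)(5 6)|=10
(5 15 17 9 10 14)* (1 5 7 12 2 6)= (1 5 15 17 9 10 14 7 12 2 6)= [0, 5, 6, 3, 4, 15, 1, 12, 8, 10, 14, 11, 2, 13, 7, 17, 16, 9]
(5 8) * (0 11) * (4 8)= (0 11)(4 8 5)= [11, 1, 2, 3, 8, 4, 6, 7, 5, 9, 10, 0]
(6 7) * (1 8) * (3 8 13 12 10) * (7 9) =(1 13 12 10 3 8)(6 9 7) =[0, 13, 2, 8, 4, 5, 9, 6, 1, 7, 3, 11, 10, 12]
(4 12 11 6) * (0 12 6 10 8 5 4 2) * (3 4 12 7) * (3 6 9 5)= [7, 1, 0, 4, 9, 12, 2, 6, 3, 5, 8, 10, 11]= (0 7 6 2)(3 4 9 5 12 11 10 8)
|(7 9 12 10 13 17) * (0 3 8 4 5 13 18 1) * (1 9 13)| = |(0 3 8 4 5 1)(7 13 17)(9 12 10 18)| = 12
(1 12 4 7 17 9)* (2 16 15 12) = (1 2 16 15 12 4 7 17 9) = [0, 2, 16, 3, 7, 5, 6, 17, 8, 1, 10, 11, 4, 13, 14, 12, 15, 9]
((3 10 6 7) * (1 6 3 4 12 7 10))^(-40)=((1 6 10 3)(4 12 7))^(-40)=(4 7 12)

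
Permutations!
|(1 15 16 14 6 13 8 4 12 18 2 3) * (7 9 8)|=|(1 15 16 14 6 13 7 9 8 4 12 18 2 3)|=14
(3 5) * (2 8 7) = (2 8 7)(3 5) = [0, 1, 8, 5, 4, 3, 6, 2, 7]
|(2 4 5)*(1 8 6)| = 3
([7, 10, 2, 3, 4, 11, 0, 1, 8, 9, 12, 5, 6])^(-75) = [10, 6, 2, 3, 4, 11, 1, 12, 8, 9, 0, 5, 7]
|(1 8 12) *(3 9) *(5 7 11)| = |(1 8 12)(3 9)(5 7 11)| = 6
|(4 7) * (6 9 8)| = |(4 7)(6 9 8)| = 6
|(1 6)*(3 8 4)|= 6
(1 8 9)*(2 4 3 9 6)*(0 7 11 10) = (0 7 11 10)(1 8 6 2 4 3 9) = [7, 8, 4, 9, 3, 5, 2, 11, 6, 1, 0, 10]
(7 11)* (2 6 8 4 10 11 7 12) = [0, 1, 6, 3, 10, 5, 8, 7, 4, 9, 11, 12, 2] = (2 6 8 4 10 11 12)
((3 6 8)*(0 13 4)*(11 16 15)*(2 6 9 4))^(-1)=(0 4 9 3 8 6 2 13)(11 15 16)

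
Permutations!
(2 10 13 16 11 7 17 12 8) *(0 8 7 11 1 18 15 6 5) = [8, 18, 10, 3, 4, 0, 5, 17, 2, 9, 13, 11, 7, 16, 14, 6, 1, 12, 15] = (0 8 2 10 13 16 1 18 15 6 5)(7 17 12)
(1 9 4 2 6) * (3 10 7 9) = (1 3 10 7 9 4 2 6) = [0, 3, 6, 10, 2, 5, 1, 9, 8, 4, 7]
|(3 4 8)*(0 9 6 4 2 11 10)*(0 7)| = |(0 9 6 4 8 3 2 11 10 7)| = 10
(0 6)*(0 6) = [0, 1, 2, 3, 4, 5, 6] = (6)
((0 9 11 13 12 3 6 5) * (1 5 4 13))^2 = (0 11 5 9 1)(3 4 12 6 13)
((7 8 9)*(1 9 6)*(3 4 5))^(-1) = ((1 9 7 8 6)(3 4 5))^(-1) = (1 6 8 7 9)(3 5 4)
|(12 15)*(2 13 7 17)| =4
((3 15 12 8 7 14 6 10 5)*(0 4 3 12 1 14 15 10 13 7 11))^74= ((0 4 3 10 5 12 8 11)(1 14 6 13 7 15))^74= (0 3 5 8)(1 6 7)(4 10 12 11)(13 15 14)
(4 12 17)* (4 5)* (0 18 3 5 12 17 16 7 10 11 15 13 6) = [18, 1, 2, 5, 17, 4, 0, 10, 8, 9, 11, 15, 16, 6, 14, 13, 7, 12, 3] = (0 18 3 5 4 17 12 16 7 10 11 15 13 6)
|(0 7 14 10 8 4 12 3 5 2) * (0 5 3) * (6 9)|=14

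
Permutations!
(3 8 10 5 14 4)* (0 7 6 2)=[7, 1, 0, 8, 3, 14, 2, 6, 10, 9, 5, 11, 12, 13, 4]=(0 7 6 2)(3 8 10 5 14 4)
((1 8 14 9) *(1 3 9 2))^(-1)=(1 2 14 8)(3 9)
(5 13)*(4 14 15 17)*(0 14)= (0 14 15 17 4)(5 13)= [14, 1, 2, 3, 0, 13, 6, 7, 8, 9, 10, 11, 12, 5, 15, 17, 16, 4]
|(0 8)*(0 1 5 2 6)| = |(0 8 1 5 2 6)| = 6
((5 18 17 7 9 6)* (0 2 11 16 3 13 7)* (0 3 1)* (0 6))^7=((0 2 11 16 1 6 5 18 17 3 13 7 9))^7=(0 18 2 17 11 3 16 13 1 7 6 9 5)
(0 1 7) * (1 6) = (0 6 1 7) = [6, 7, 2, 3, 4, 5, 1, 0]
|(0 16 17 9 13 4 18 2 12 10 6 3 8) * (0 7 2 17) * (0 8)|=|(0 16 8 7 2 12 10 6 3)(4 18 17 9 13)|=45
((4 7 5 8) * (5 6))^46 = (4 7 6 5 8)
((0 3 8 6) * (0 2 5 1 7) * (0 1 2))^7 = (0 6 8 3)(1 7)(2 5)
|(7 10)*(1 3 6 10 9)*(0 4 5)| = 6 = |(0 4 5)(1 3 6 10 7 9)|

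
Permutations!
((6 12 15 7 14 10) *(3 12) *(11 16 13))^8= ((3 12 15 7 14 10 6)(11 16 13))^8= (3 12 15 7 14 10 6)(11 13 16)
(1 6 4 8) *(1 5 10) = (1 6 4 8 5 10) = [0, 6, 2, 3, 8, 10, 4, 7, 5, 9, 1]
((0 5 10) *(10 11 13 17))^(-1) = (0 10 17 13 11 5)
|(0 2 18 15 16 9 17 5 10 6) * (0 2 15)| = |(0 15 16 9 17 5 10 6 2 18)| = 10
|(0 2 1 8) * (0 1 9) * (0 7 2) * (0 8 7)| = 6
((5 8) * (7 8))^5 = ((5 7 8))^5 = (5 8 7)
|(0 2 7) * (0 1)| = |(0 2 7 1)| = 4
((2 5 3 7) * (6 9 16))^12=(16)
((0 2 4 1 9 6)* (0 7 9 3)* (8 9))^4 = ((0 2 4 1 3)(6 7 8 9))^4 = (9)(0 3 1 4 2)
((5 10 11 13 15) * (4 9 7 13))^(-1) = ((4 9 7 13 15 5 10 11))^(-1) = (4 11 10 5 15 13 7 9)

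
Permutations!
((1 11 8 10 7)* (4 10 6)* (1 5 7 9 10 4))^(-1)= ((1 11 8 6)(5 7)(9 10))^(-1)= (1 6 8 11)(5 7)(9 10)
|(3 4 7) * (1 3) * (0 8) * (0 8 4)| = 5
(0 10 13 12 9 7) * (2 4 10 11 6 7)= (0 11 6 7)(2 4 10 13 12 9)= [11, 1, 4, 3, 10, 5, 7, 0, 8, 2, 13, 6, 9, 12]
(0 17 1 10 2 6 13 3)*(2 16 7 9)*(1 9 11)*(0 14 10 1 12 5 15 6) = [17, 1, 0, 14, 4, 15, 13, 11, 8, 2, 16, 12, 5, 3, 10, 6, 7, 9] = (0 17 9 2)(3 14 10 16 7 11 12 5 15 6 13)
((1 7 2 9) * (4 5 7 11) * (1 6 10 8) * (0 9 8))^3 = (0 10 6 9)(1 5 8 4 2 11 7)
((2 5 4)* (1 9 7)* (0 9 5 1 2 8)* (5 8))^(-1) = ((0 9 7 2 1 8)(4 5))^(-1) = (0 8 1 2 7 9)(4 5)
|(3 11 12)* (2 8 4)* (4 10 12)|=|(2 8 10 12 3 11 4)|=7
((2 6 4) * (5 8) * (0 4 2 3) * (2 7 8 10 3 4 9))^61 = ((0 9 2 6 7 8 5 10 3))^61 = (0 10 8 6 9 3 5 7 2)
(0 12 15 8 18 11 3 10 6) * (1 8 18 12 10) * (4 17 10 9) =(0 9 4 17 10 6)(1 8 12 15 18 11 3) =[9, 8, 2, 1, 17, 5, 0, 7, 12, 4, 6, 3, 15, 13, 14, 18, 16, 10, 11]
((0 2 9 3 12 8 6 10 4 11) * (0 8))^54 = ((0 2 9 3 12)(4 11 8 6 10))^54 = (0 12 3 9 2)(4 10 6 8 11)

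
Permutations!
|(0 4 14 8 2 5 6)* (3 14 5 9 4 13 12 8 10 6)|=|(0 13 12 8 2 9 4 5 3 14 10 6)|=12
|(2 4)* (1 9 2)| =|(1 9 2 4)| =4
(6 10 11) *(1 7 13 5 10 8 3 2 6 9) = [0, 7, 6, 2, 4, 10, 8, 13, 3, 1, 11, 9, 12, 5] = (1 7 13 5 10 11 9)(2 6 8 3)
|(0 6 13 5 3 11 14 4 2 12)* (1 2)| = 11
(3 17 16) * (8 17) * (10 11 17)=(3 8 10 11 17 16)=[0, 1, 2, 8, 4, 5, 6, 7, 10, 9, 11, 17, 12, 13, 14, 15, 3, 16]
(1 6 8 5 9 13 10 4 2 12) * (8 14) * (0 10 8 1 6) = [10, 0, 12, 3, 2, 9, 14, 7, 5, 13, 4, 11, 6, 8, 1] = (0 10 4 2 12 6 14 1)(5 9 13 8)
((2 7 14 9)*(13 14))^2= ((2 7 13 14 9))^2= (2 13 9 7 14)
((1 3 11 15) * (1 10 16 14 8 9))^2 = (1 11 10 14 9 3 15 16 8)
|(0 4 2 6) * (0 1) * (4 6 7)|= |(0 6 1)(2 7 4)|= 3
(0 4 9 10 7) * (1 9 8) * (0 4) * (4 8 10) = [0, 9, 2, 3, 10, 5, 6, 8, 1, 4, 7] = (1 9 4 10 7 8)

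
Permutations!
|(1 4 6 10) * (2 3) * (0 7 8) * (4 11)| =30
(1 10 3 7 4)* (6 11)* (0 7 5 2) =(0 7 4 1 10 3 5 2)(6 11) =[7, 10, 0, 5, 1, 2, 11, 4, 8, 9, 3, 6]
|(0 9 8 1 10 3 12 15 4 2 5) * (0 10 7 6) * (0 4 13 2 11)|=56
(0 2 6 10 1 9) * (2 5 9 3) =[5, 3, 6, 2, 4, 9, 10, 7, 8, 0, 1] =(0 5 9)(1 3 2 6 10)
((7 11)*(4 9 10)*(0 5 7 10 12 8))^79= (0 12 4 11 5 8 9 10 7)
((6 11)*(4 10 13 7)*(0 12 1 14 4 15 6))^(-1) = (0 11 6 15 7 13 10 4 14 1 12)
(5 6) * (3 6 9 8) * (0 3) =[3, 1, 2, 6, 4, 9, 5, 7, 0, 8] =(0 3 6 5 9 8)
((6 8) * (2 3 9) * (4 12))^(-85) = ((2 3 9)(4 12)(6 8))^(-85) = (2 9 3)(4 12)(6 8)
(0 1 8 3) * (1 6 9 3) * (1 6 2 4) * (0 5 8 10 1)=(0 2 4)(1 10)(3 5 8 6 9)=[2, 10, 4, 5, 0, 8, 9, 7, 6, 3, 1]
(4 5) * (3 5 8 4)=(3 5)(4 8)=[0, 1, 2, 5, 8, 3, 6, 7, 4]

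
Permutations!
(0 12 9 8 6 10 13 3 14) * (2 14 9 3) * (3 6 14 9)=[12, 1, 9, 3, 4, 5, 10, 7, 14, 8, 13, 11, 6, 2, 0]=(0 12 6 10 13 2 9 8 14)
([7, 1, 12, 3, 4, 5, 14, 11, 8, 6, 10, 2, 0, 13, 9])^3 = [2, 1, 7, 3, 4, 5, 6, 12, 8, 9, 10, 0, 11, 13, 14]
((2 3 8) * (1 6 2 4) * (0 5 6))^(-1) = (0 1 4 8 3 2 6 5)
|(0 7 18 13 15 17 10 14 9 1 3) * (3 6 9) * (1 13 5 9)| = |(0 7 18 5 9 13 15 17 10 14 3)(1 6)| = 22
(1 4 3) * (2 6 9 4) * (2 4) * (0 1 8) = (0 1 4 3 8)(2 6 9) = [1, 4, 6, 8, 3, 5, 9, 7, 0, 2]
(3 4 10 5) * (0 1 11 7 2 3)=(0 1 11 7 2 3 4 10 5)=[1, 11, 3, 4, 10, 0, 6, 2, 8, 9, 5, 7]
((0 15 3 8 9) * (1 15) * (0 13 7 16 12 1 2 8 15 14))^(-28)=(0 8 13 16 1)(2 9 7 12 14)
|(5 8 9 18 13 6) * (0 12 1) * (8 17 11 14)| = |(0 12 1)(5 17 11 14 8 9 18 13 6)| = 9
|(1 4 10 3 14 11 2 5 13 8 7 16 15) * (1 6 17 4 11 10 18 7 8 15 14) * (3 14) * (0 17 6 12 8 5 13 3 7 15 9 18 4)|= |(0 17)(1 11 2 13 9 18 15 12 8 5 3)(7 16)(10 14)|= 22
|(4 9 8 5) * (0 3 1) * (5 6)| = |(0 3 1)(4 9 8 6 5)| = 15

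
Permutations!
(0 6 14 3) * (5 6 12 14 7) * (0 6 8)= (0 12 14 3 6 7 5 8)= [12, 1, 2, 6, 4, 8, 7, 5, 0, 9, 10, 11, 14, 13, 3]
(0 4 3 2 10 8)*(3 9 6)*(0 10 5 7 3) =(0 4 9 6)(2 5 7 3)(8 10) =[4, 1, 5, 2, 9, 7, 0, 3, 10, 6, 8]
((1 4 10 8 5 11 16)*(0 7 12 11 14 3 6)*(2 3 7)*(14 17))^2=((0 2 3 6)(1 4 10 8 5 17 14 7 12 11 16))^2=(0 3)(1 10 5 14 12 16 4 8 17 7 11)(2 6)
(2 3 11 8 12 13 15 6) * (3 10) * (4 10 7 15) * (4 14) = (2 7 15 6)(3 11 8 12 13 14 4 10) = [0, 1, 7, 11, 10, 5, 2, 15, 12, 9, 3, 8, 13, 14, 4, 6]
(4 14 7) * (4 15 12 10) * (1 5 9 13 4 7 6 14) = [0, 5, 2, 3, 1, 9, 14, 15, 8, 13, 7, 11, 10, 4, 6, 12] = (1 5 9 13 4)(6 14)(7 15 12 10)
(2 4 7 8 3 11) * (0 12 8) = (0 12 8 3 11 2 4 7) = [12, 1, 4, 11, 7, 5, 6, 0, 3, 9, 10, 2, 8]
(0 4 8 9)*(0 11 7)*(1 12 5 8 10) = (0 4 10 1 12 5 8 9 11 7) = [4, 12, 2, 3, 10, 8, 6, 0, 9, 11, 1, 7, 5]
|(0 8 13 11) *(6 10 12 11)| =|(0 8 13 6 10 12 11)| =7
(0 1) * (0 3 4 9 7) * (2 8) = [1, 3, 8, 4, 9, 5, 6, 0, 2, 7] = (0 1 3 4 9 7)(2 8)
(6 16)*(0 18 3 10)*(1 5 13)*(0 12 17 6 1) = [18, 5, 2, 10, 4, 13, 16, 7, 8, 9, 12, 11, 17, 0, 14, 15, 1, 6, 3] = (0 18 3 10 12 17 6 16 1 5 13)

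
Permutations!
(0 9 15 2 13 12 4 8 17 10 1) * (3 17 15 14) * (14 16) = (0 9 16 14 3 17 10 1)(2 13 12 4 8 15) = [9, 0, 13, 17, 8, 5, 6, 7, 15, 16, 1, 11, 4, 12, 3, 2, 14, 10]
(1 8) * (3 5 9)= [0, 8, 2, 5, 4, 9, 6, 7, 1, 3]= (1 8)(3 5 9)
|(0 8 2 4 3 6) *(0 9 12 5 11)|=|(0 8 2 4 3 6 9 12 5 11)|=10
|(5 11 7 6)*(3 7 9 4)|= 7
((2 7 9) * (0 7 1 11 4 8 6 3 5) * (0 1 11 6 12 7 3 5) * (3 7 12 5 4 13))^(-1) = (0 3 13 11 2 9 7)(1 5 8 4 6)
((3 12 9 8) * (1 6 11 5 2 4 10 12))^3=(1 5 10 8 6 2 12 3 11 4 9)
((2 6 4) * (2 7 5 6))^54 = (4 5)(6 7)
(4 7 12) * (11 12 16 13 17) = (4 7 16 13 17 11 12) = [0, 1, 2, 3, 7, 5, 6, 16, 8, 9, 10, 12, 4, 17, 14, 15, 13, 11]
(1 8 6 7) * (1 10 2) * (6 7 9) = (1 8 7 10 2)(6 9) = [0, 8, 1, 3, 4, 5, 9, 10, 7, 6, 2]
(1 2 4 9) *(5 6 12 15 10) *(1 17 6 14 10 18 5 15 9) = (1 2 4)(5 14 10 15 18)(6 12 9 17) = [0, 2, 4, 3, 1, 14, 12, 7, 8, 17, 15, 11, 9, 13, 10, 18, 16, 6, 5]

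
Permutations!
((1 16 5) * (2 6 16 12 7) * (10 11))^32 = ((1 12 7 2 6 16 5)(10 11))^32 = (1 6 12 16 7 5 2)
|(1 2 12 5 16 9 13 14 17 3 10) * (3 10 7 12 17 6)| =36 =|(1 2 17 10)(3 7 12 5 16 9 13 14 6)|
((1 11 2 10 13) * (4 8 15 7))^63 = ((1 11 2 10 13)(4 8 15 7))^63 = (1 10 11 13 2)(4 7 15 8)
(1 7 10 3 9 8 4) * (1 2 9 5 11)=[0, 7, 9, 5, 2, 11, 6, 10, 4, 8, 3, 1]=(1 7 10 3 5 11)(2 9 8 4)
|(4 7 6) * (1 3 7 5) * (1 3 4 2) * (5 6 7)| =4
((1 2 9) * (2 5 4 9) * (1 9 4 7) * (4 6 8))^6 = (9)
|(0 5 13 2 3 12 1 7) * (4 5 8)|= 10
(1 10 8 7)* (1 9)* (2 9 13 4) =(1 10 8 7 13 4 2 9) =[0, 10, 9, 3, 2, 5, 6, 13, 7, 1, 8, 11, 12, 4]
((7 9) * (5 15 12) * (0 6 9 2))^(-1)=((0 6 9 7 2)(5 15 12))^(-1)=(0 2 7 9 6)(5 12 15)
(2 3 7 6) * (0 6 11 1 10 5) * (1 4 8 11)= (0 6 2 3 7 1 10 5)(4 8 11)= [6, 10, 3, 7, 8, 0, 2, 1, 11, 9, 5, 4]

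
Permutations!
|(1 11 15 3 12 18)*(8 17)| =|(1 11 15 3 12 18)(8 17)| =6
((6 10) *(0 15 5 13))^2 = (0 5)(13 15)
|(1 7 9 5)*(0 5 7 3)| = 4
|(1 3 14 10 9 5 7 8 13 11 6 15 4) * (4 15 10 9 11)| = 9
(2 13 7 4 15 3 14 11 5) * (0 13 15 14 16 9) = (0 13 7 4 14 11 5 2 15 3 16 9) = [13, 1, 15, 16, 14, 2, 6, 4, 8, 0, 10, 5, 12, 7, 11, 3, 9]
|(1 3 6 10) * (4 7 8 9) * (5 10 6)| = |(1 3 5 10)(4 7 8 9)| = 4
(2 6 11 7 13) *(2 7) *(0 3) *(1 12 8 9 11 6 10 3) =[1, 12, 10, 0, 4, 5, 6, 13, 9, 11, 3, 2, 8, 7] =(0 1 12 8 9 11 2 10 3)(7 13)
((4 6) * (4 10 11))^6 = ((4 6 10 11))^6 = (4 10)(6 11)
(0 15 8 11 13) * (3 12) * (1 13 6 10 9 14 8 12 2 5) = (0 15 12 3 2 5 1 13)(6 10 9 14 8 11) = [15, 13, 5, 2, 4, 1, 10, 7, 11, 14, 9, 6, 3, 0, 8, 12]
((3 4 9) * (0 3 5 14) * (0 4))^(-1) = ((0 3)(4 9 5 14))^(-1) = (0 3)(4 14 5 9)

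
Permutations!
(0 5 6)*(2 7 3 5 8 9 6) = (0 8 9 6)(2 7 3 5) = [8, 1, 7, 5, 4, 2, 0, 3, 9, 6]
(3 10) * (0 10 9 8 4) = (0 10 3 9 8 4) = [10, 1, 2, 9, 0, 5, 6, 7, 4, 8, 3]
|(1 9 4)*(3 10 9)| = 5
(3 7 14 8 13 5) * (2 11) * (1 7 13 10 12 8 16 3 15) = [0, 7, 11, 13, 4, 15, 6, 14, 10, 9, 12, 2, 8, 5, 16, 1, 3] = (1 7 14 16 3 13 5 15)(2 11)(8 10 12)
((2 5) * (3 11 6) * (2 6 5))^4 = ((3 11 5 6))^4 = (11)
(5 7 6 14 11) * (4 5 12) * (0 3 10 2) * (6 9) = (0 3 10 2)(4 5 7 9 6 14 11 12) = [3, 1, 0, 10, 5, 7, 14, 9, 8, 6, 2, 12, 4, 13, 11]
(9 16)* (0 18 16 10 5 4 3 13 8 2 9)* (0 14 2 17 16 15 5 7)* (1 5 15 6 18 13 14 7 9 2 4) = (0 13 8 17 16 7)(1 5)(3 14 4)(6 18)(9 10) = [13, 5, 2, 14, 3, 1, 18, 0, 17, 10, 9, 11, 12, 8, 4, 15, 7, 16, 6]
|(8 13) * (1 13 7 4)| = 5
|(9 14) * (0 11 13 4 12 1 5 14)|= |(0 11 13 4 12 1 5 14 9)|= 9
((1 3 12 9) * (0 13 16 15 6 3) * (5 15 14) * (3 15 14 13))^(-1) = (0 1 9 12 3)(5 14)(6 15)(13 16)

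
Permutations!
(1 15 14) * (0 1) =(0 1 15 14) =[1, 15, 2, 3, 4, 5, 6, 7, 8, 9, 10, 11, 12, 13, 0, 14]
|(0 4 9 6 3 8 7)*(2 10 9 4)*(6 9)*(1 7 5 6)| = 20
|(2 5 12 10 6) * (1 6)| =|(1 6 2 5 12 10)| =6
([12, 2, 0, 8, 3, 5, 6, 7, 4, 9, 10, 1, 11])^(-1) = (0 2 1 11 12)(3 4 8)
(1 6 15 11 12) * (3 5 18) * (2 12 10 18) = [0, 6, 12, 5, 4, 2, 15, 7, 8, 9, 18, 10, 1, 13, 14, 11, 16, 17, 3] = (1 6 15 11 10 18 3 5 2 12)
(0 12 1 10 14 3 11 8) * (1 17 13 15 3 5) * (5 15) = [12, 10, 2, 11, 4, 1, 6, 7, 0, 9, 14, 8, 17, 5, 15, 3, 16, 13] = (0 12 17 13 5 1 10 14 15 3 11 8)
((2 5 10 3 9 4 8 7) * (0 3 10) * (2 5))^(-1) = ((10)(0 3 9 4 8 7 5))^(-1) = (10)(0 5 7 8 4 9 3)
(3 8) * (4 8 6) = [0, 1, 2, 6, 8, 5, 4, 7, 3] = (3 6 4 8)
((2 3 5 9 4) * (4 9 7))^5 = (9)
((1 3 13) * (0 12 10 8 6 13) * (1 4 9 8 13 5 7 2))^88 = ((0 12 10 13 4 9 8 6 5 7 2 1 3))^88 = (0 2 6 4 12 1 5 9 10 3 7 8 13)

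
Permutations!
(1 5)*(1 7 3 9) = (1 5 7 3 9) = [0, 5, 2, 9, 4, 7, 6, 3, 8, 1]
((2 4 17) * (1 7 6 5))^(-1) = (1 5 6 7)(2 17 4)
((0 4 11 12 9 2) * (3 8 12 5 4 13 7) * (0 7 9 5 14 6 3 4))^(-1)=(0 5 12 8 3 6 14 11 4 7 2 9 13)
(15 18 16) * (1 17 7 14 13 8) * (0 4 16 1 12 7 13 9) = [4, 17, 2, 3, 16, 5, 6, 14, 12, 0, 10, 11, 7, 8, 9, 18, 15, 13, 1] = (0 4 16 15 18 1 17 13 8 12 7 14 9)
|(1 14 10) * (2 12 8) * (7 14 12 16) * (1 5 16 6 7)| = 10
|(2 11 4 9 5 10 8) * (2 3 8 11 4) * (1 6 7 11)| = 18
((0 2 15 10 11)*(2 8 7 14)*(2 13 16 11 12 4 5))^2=(0 7 13 11 8 14 16)(2 10 4)(5 15 12)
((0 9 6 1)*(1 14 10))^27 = (0 14)(1 6)(9 10)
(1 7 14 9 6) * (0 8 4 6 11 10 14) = (0 8 4 6 1 7)(9 11 10 14) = [8, 7, 2, 3, 6, 5, 1, 0, 4, 11, 14, 10, 12, 13, 9]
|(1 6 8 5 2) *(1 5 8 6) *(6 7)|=|(8)(2 5)(6 7)|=2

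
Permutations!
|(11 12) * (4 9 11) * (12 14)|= 5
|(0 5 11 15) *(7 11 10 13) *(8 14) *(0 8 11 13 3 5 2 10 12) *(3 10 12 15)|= |(0 2 12)(3 5 15 8 14 11)(7 13)|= 6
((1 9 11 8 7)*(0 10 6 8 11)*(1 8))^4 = (11)(0 9 1 6 10)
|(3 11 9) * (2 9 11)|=3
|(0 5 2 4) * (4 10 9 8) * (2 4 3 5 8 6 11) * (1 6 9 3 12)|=|(0 8 12 1 6 11 2 10 3 5 4)|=11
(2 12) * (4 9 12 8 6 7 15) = (2 8 6 7 15 4 9 12) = [0, 1, 8, 3, 9, 5, 7, 15, 6, 12, 10, 11, 2, 13, 14, 4]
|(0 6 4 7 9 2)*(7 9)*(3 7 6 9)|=|(0 9 2)(3 7 6 4)|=12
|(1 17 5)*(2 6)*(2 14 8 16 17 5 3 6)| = 6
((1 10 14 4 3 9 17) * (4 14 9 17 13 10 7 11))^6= (17)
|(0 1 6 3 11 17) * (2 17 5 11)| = |(0 1 6 3 2 17)(5 11)| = 6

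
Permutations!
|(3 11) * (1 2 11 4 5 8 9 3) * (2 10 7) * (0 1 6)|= |(0 1 10 7 2 11 6)(3 4 5 8 9)|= 35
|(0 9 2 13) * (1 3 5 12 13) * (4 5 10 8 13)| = 24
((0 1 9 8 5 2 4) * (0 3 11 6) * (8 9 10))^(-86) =(0 5 11 10 4)(1 2 6 8 3)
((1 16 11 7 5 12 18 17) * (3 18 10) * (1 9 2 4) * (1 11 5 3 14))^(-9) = (1 12)(2 9 17 18 3 7 11 4)(5 14)(10 16)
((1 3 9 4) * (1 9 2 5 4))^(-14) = ((1 3 2 5 4 9))^(-14) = (1 4 2)(3 9 5)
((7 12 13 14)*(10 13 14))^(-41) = (7 12 14)(10 13)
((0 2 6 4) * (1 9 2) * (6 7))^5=(0 6 2 1 4 7 9)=((0 1 9 2 7 6 4))^5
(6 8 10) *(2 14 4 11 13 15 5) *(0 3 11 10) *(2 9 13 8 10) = [3, 1, 14, 11, 2, 9, 10, 7, 0, 13, 6, 8, 12, 15, 4, 5] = (0 3 11 8)(2 14 4)(5 9 13 15)(6 10)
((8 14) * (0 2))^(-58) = (14)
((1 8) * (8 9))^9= (9)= ((1 9 8))^9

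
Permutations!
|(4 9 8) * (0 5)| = |(0 5)(4 9 8)| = 6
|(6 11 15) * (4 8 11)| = 5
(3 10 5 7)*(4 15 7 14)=[0, 1, 2, 10, 15, 14, 6, 3, 8, 9, 5, 11, 12, 13, 4, 7]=(3 10 5 14 4 15 7)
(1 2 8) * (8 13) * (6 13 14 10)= [0, 2, 14, 3, 4, 5, 13, 7, 1, 9, 6, 11, 12, 8, 10]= (1 2 14 10 6 13 8)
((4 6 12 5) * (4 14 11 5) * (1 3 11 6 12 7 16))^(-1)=((1 3 11 5 14 6 7 16)(4 12))^(-1)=(1 16 7 6 14 5 11 3)(4 12)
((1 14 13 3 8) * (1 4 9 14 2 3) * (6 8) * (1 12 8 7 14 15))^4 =((1 2 3 6 7 14 13 12 8 4 9 15))^4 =(1 7 8)(2 14 4)(3 13 9)(6 12 15)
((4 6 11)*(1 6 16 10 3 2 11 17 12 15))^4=(1 15 12 17 6)(2 10 4)(3 16 11)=((1 6 17 12 15)(2 11 4 16 10 3))^4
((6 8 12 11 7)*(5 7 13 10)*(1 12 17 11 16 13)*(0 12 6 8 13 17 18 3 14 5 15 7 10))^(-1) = (0 13 6 1 11 17 16 12)(3 18 8 7 15 10 5 14)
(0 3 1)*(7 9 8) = (0 3 1)(7 9 8) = [3, 0, 2, 1, 4, 5, 6, 9, 7, 8]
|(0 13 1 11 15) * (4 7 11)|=|(0 13 1 4 7 11 15)|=7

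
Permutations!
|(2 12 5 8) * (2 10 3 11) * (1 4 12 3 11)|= |(1 4 12 5 8 10 11 2 3)|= 9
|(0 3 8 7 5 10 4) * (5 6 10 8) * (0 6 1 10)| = 9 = |(0 3 5 8 7 1 10 4 6)|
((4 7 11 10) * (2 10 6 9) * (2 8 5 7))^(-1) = (2 4 10)(5 8 9 6 11 7)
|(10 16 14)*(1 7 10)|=5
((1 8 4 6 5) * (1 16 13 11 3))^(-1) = (1 3 11 13 16 5 6 4 8)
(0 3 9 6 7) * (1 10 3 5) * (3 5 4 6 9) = (0 4 6 7)(1 10 5) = [4, 10, 2, 3, 6, 1, 7, 0, 8, 9, 5]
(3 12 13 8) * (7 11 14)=(3 12 13 8)(7 11 14)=[0, 1, 2, 12, 4, 5, 6, 11, 3, 9, 10, 14, 13, 8, 7]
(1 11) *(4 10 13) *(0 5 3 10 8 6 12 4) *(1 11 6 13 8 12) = [5, 6, 2, 10, 12, 3, 1, 7, 13, 9, 8, 11, 4, 0] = (0 5 3 10 8 13)(1 6)(4 12)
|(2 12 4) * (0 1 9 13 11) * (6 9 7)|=21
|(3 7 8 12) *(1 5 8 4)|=7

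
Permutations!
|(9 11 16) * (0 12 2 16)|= |(0 12 2 16 9 11)|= 6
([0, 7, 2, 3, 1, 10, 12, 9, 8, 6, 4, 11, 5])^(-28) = [0, 12, 2, 3, 6, 7, 4, 5, 8, 10, 9, 11, 1]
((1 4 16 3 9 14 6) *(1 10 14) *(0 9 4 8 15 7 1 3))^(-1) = (0 16 4 3 9)(1 7 15 8)(6 14 10)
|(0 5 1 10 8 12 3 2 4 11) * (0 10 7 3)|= 11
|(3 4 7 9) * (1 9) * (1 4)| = 6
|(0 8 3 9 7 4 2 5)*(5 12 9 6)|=|(0 8 3 6 5)(2 12 9 7 4)|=5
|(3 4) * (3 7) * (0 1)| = 6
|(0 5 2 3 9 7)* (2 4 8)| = 8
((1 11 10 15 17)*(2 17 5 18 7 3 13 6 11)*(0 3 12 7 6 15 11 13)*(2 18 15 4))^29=(0 3)(1 18 6 13 4 2 17)(5 15)(7 12)(10 11)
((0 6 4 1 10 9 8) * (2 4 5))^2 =(0 5 4 10 8 6 2 1 9)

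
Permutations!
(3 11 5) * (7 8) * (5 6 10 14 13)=(3 11 6 10 14 13 5)(7 8)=[0, 1, 2, 11, 4, 3, 10, 8, 7, 9, 14, 6, 12, 5, 13]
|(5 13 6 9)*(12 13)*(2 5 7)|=7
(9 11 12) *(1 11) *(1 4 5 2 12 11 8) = (1 8)(2 12 9 4 5) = [0, 8, 12, 3, 5, 2, 6, 7, 1, 4, 10, 11, 9]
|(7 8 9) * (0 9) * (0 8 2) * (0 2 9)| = |(7 9)| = 2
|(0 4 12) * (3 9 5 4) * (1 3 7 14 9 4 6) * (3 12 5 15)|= 11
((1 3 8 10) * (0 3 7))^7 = (0 3 8 10 1 7)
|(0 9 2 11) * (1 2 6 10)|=7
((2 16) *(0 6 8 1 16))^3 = (0 1)(2 8)(6 16)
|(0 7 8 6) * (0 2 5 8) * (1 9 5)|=6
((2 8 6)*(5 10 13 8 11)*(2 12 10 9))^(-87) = ((2 11 5 9)(6 12 10 13 8))^(-87) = (2 11 5 9)(6 13 12 8 10)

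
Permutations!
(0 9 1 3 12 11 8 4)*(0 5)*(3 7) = (0 9 1 7 3 12 11 8 4 5) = [9, 7, 2, 12, 5, 0, 6, 3, 4, 1, 10, 8, 11]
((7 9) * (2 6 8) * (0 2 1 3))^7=((0 2 6 8 1 3)(7 9))^7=(0 2 6 8 1 3)(7 9)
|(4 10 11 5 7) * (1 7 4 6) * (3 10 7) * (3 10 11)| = |(1 10 3 11 5 4 7 6)| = 8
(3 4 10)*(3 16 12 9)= [0, 1, 2, 4, 10, 5, 6, 7, 8, 3, 16, 11, 9, 13, 14, 15, 12]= (3 4 10 16 12 9)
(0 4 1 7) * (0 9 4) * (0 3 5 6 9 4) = (0 3 5 6 9)(1 7 4) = [3, 7, 2, 5, 1, 6, 9, 4, 8, 0]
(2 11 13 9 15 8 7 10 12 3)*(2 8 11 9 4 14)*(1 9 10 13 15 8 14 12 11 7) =(1 9 8)(2 10 11 15 7 13 4 12 3 14) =[0, 9, 10, 14, 12, 5, 6, 13, 1, 8, 11, 15, 3, 4, 2, 7]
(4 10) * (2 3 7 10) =(2 3 7 10 4) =[0, 1, 3, 7, 2, 5, 6, 10, 8, 9, 4]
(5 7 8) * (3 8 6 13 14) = (3 8 5 7 6 13 14) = [0, 1, 2, 8, 4, 7, 13, 6, 5, 9, 10, 11, 12, 14, 3]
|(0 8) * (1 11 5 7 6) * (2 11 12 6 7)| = |(0 8)(1 12 6)(2 11 5)| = 6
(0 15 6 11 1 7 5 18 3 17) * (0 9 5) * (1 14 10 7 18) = (0 15 6 11 14 10 7)(1 18 3 17 9 5) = [15, 18, 2, 17, 4, 1, 11, 0, 8, 5, 7, 14, 12, 13, 10, 6, 16, 9, 3]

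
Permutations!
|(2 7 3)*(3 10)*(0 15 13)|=12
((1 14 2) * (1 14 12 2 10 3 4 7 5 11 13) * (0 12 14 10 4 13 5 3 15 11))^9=((0 12 2 10 15 11 5)(1 14 4 7 3 13))^9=(0 2 15 5 12 10 11)(1 7)(3 14)(4 13)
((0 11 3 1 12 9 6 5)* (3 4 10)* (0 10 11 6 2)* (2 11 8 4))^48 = (0 11 12 3 5)(1 10 6 2 9)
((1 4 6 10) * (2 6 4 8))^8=(1 6 8 10 2)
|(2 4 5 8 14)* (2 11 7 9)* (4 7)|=15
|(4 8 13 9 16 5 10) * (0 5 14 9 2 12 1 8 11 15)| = |(0 5 10 4 11 15)(1 8 13 2 12)(9 16 14)| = 30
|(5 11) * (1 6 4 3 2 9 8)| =|(1 6 4 3 2 9 8)(5 11)| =14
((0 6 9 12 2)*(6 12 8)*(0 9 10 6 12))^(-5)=(2 12 8 9)(6 10)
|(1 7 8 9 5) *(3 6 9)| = |(1 7 8 3 6 9 5)| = 7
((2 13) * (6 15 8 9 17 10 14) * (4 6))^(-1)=((2 13)(4 6 15 8 9 17 10 14))^(-1)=(2 13)(4 14 10 17 9 8 15 6)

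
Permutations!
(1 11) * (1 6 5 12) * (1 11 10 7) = (1 10 7)(5 12 11 6) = [0, 10, 2, 3, 4, 12, 5, 1, 8, 9, 7, 6, 11]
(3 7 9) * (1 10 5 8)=(1 10 5 8)(3 7 9)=[0, 10, 2, 7, 4, 8, 6, 9, 1, 3, 5]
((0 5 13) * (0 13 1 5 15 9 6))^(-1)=(0 6 9 15)(1 5)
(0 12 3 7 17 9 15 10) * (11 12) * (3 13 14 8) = (0 11 12 13 14 8 3 7 17 9 15 10) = [11, 1, 2, 7, 4, 5, 6, 17, 3, 15, 0, 12, 13, 14, 8, 10, 16, 9]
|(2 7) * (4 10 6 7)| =5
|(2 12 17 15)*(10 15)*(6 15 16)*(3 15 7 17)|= 20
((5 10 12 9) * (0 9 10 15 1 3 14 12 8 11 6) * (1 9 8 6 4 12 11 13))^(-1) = ((0 8 13 1 3 14 11 4 12 10 6)(5 15 9))^(-1) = (0 6 10 12 4 11 14 3 1 13 8)(5 9 15)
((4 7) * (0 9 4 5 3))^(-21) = ((0 9 4 7 5 3))^(-21) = (0 7)(3 4)(5 9)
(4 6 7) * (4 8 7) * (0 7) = [7, 1, 2, 3, 6, 5, 4, 8, 0] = (0 7 8)(4 6)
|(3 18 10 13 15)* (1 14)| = 10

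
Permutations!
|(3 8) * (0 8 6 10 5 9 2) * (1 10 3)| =14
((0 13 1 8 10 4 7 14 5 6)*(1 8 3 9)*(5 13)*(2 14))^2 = ((0 5 6)(1 3 9)(2 14 13 8 10 4 7))^2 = (0 6 5)(1 9 3)(2 13 10 7 14 8 4)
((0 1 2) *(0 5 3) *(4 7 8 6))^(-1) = (0 3 5 2 1)(4 6 8 7)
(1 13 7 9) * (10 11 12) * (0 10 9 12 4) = (0 10 11 4)(1 13 7 12 9) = [10, 13, 2, 3, 0, 5, 6, 12, 8, 1, 11, 4, 9, 7]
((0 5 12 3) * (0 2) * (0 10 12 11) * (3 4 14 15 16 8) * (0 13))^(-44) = ((0 5 11 13)(2 10 12 4 14 15 16 8 3))^(-44) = (2 10 12 4 14 15 16 8 3)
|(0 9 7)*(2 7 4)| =5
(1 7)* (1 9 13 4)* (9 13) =(1 7 13 4) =[0, 7, 2, 3, 1, 5, 6, 13, 8, 9, 10, 11, 12, 4]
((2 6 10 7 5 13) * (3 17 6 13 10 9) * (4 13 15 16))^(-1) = (2 13 4 16 15)(3 9 6 17)(5 7 10)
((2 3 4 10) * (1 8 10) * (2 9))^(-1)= ((1 8 10 9 2 3 4))^(-1)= (1 4 3 2 9 10 8)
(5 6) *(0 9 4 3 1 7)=(0 9 4 3 1 7)(5 6)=[9, 7, 2, 1, 3, 6, 5, 0, 8, 4]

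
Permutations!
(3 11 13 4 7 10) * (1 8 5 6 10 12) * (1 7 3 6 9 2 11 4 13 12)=[0, 8, 11, 4, 3, 9, 10, 1, 5, 2, 6, 12, 7, 13]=(13)(1 8 5 9 2 11 12 7)(3 4)(6 10)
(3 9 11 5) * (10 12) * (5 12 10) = (3 9 11 12 5) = [0, 1, 2, 9, 4, 3, 6, 7, 8, 11, 10, 12, 5]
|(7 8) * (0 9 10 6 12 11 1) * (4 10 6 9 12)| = |(0 12 11 1)(4 10 9 6)(7 8)| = 4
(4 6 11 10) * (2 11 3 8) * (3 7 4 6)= (2 11 10 6 7 4 3 8)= [0, 1, 11, 8, 3, 5, 7, 4, 2, 9, 6, 10]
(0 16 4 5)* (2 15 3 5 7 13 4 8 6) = (0 16 8 6 2 15 3 5)(4 7 13) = [16, 1, 15, 5, 7, 0, 2, 13, 6, 9, 10, 11, 12, 4, 14, 3, 8]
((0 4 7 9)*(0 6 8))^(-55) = ((0 4 7 9 6 8))^(-55) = (0 8 6 9 7 4)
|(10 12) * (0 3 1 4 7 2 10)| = |(0 3 1 4 7 2 10 12)| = 8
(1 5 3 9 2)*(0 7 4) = [7, 5, 1, 9, 0, 3, 6, 4, 8, 2] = (0 7 4)(1 5 3 9 2)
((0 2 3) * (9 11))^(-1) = ((0 2 3)(9 11))^(-1) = (0 3 2)(9 11)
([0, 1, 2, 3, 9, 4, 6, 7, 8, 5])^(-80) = [0, 1, 2, 3, 9, 4, 6, 7, 8, 5]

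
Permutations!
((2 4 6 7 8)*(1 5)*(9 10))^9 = (1 5)(2 8 7 6 4)(9 10)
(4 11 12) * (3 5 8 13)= [0, 1, 2, 5, 11, 8, 6, 7, 13, 9, 10, 12, 4, 3]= (3 5 8 13)(4 11 12)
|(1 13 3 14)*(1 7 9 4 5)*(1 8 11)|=10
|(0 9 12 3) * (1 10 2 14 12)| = |(0 9 1 10 2 14 12 3)| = 8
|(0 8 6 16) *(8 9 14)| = |(0 9 14 8 6 16)| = 6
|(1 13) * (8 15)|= |(1 13)(8 15)|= 2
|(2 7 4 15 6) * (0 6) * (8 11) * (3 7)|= |(0 6 2 3 7 4 15)(8 11)|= 14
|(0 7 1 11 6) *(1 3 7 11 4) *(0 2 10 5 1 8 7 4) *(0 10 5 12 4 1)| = 35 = |(0 11 6 2 5)(1 10 12 4 8 7 3)|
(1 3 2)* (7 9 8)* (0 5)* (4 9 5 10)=(0 10 4 9 8 7 5)(1 3 2)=[10, 3, 1, 2, 9, 0, 6, 5, 7, 8, 4]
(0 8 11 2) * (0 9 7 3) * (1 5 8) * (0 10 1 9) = (0 9 7 3 10 1 5 8 11 2) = [9, 5, 0, 10, 4, 8, 6, 3, 11, 7, 1, 2]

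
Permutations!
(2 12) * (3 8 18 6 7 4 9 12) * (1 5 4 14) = [0, 5, 3, 8, 9, 4, 7, 14, 18, 12, 10, 11, 2, 13, 1, 15, 16, 17, 6] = (1 5 4 9 12 2 3 8 18 6 7 14)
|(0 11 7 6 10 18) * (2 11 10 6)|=|(0 10 18)(2 11 7)|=3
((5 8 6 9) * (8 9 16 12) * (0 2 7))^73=(0 2 7)(5 9)(6 16 12 8)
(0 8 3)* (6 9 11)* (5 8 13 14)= (0 13 14 5 8 3)(6 9 11)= [13, 1, 2, 0, 4, 8, 9, 7, 3, 11, 10, 6, 12, 14, 5]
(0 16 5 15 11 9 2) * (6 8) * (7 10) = (0 16 5 15 11 9 2)(6 8)(7 10) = [16, 1, 0, 3, 4, 15, 8, 10, 6, 2, 7, 9, 12, 13, 14, 11, 5]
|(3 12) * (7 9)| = 2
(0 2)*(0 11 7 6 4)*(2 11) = (0 11 7 6 4) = [11, 1, 2, 3, 0, 5, 4, 6, 8, 9, 10, 7]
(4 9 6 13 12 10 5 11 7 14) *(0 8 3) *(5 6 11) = (0 8 3)(4 9 11 7 14)(6 13 12 10) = [8, 1, 2, 0, 9, 5, 13, 14, 3, 11, 6, 7, 10, 12, 4]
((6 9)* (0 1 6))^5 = ((0 1 6 9))^5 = (0 1 6 9)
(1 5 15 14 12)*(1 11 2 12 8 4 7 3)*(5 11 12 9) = [0, 11, 9, 1, 7, 15, 6, 3, 4, 5, 10, 2, 12, 13, 8, 14] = (1 11 2 9 5 15 14 8 4 7 3)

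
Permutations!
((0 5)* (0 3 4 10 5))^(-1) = (3 5 10 4)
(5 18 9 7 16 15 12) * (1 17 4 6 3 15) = (1 17 4 6 3 15 12 5 18 9 7 16) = [0, 17, 2, 15, 6, 18, 3, 16, 8, 7, 10, 11, 5, 13, 14, 12, 1, 4, 9]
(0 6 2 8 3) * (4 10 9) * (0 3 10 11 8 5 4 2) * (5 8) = [6, 1, 8, 3, 11, 4, 0, 7, 10, 2, 9, 5] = (0 6)(2 8 10 9)(4 11 5)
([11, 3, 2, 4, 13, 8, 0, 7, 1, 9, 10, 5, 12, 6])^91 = [11, 3, 2, 4, 13, 8, 0, 7, 1, 9, 10, 5, 12, 6]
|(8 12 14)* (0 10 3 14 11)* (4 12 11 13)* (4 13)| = |(0 10 3 14 8 11)(4 12)| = 6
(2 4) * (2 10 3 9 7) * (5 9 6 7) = (2 4 10 3 6 7)(5 9) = [0, 1, 4, 6, 10, 9, 7, 2, 8, 5, 3]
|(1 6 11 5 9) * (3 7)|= 10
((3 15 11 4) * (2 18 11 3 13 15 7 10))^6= ((2 18 11 4 13 15 3 7 10))^6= (2 3 4)(7 13 18)(10 15 11)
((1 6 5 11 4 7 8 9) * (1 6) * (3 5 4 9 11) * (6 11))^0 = ((3 5)(4 7 8 6)(9 11))^0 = (11)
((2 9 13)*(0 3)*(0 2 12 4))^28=(13)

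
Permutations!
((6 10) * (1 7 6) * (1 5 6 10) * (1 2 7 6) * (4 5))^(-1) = ((1 6 2 7 10 4 5))^(-1) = (1 5 4 10 7 2 6)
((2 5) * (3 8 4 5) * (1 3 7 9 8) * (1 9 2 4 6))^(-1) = ((1 3 9 8 6)(2 7)(4 5))^(-1) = (1 6 8 9 3)(2 7)(4 5)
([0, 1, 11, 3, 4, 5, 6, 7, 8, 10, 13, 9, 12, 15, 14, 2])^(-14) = [0, 1, 13, 3, 4, 5, 6, 7, 8, 2, 11, 15, 12, 9, 14, 10]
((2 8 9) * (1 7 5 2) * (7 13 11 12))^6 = (1 2 12)(5 11 9)(7 13 8)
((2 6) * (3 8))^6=(8)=((2 6)(3 8))^6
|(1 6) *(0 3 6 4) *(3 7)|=|(0 7 3 6 1 4)|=6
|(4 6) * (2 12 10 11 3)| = 10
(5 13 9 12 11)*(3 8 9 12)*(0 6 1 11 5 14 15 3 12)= (0 6 1 11 14 15 3 8 9 12 5 13)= [6, 11, 2, 8, 4, 13, 1, 7, 9, 12, 10, 14, 5, 0, 15, 3]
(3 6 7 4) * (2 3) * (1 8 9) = (1 8 9)(2 3 6 7 4) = [0, 8, 3, 6, 2, 5, 7, 4, 9, 1]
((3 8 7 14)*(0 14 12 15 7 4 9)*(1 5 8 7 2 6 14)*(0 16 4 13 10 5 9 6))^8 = (0 7 4)(1 12 6)(2 3 16)(9 15 14)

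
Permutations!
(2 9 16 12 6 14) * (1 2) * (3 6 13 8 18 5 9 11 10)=(1 2 11 10 3 6 14)(5 9 16 12 13 8 18)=[0, 2, 11, 6, 4, 9, 14, 7, 18, 16, 3, 10, 13, 8, 1, 15, 12, 17, 5]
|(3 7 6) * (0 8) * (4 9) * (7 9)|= |(0 8)(3 9 4 7 6)|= 10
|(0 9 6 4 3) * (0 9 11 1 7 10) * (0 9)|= |(0 11 1 7 10 9 6 4 3)|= 9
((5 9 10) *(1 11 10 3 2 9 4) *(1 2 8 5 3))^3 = ((1 11 10 3 8 5 4 2 9))^3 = (1 3 4)(2 11 8)(5 9 10)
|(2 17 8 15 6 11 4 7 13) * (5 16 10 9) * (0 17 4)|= |(0 17 8 15 6 11)(2 4 7 13)(5 16 10 9)|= 12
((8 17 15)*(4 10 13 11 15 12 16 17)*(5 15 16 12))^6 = ((4 10 13 11 16 17 5 15 8))^6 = (4 5 11)(8 17 13)(10 15 16)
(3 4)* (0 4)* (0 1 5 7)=(0 4 3 1 5 7)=[4, 5, 2, 1, 3, 7, 6, 0]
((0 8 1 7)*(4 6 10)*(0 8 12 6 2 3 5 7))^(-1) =((0 12 6 10 4 2 3 5 7 8 1))^(-1) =(0 1 8 7 5 3 2 4 10 6 12)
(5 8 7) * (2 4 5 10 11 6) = [0, 1, 4, 3, 5, 8, 2, 10, 7, 9, 11, 6] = (2 4 5 8 7 10 11 6)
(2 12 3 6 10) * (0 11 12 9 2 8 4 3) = (0 11 12)(2 9)(3 6 10 8 4) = [11, 1, 9, 6, 3, 5, 10, 7, 4, 2, 8, 12, 0]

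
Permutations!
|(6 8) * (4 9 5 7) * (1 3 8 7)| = |(1 3 8 6 7 4 9 5)| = 8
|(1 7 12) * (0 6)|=|(0 6)(1 7 12)|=6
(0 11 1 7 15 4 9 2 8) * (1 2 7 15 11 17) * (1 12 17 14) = (0 14 1 15 4 9 7 11 2 8)(12 17) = [14, 15, 8, 3, 9, 5, 6, 11, 0, 7, 10, 2, 17, 13, 1, 4, 16, 12]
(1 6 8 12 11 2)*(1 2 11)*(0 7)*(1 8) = [7, 6, 2, 3, 4, 5, 1, 0, 12, 9, 10, 11, 8] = (0 7)(1 6)(8 12)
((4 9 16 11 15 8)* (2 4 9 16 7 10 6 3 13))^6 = ((2 4 16 11 15 8 9 7 10 6 3 13))^6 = (2 9)(3 15)(4 7)(6 11)(8 13)(10 16)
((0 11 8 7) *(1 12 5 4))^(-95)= ((0 11 8 7)(1 12 5 4))^(-95)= (0 11 8 7)(1 12 5 4)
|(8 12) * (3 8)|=3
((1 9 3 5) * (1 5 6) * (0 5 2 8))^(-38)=(0 2)(1 3)(5 8)(6 9)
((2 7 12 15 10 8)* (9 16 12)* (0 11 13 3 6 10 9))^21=(0 3 8)(2 11 6)(7 13 10)(9 16 12 15)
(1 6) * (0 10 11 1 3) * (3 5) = (0 10 11 1 6 5 3) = [10, 6, 2, 0, 4, 3, 5, 7, 8, 9, 11, 1]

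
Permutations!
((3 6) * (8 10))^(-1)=((3 6)(8 10))^(-1)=(3 6)(8 10)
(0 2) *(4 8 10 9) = (0 2)(4 8 10 9) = [2, 1, 0, 3, 8, 5, 6, 7, 10, 4, 9]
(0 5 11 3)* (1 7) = [5, 7, 2, 0, 4, 11, 6, 1, 8, 9, 10, 3] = (0 5 11 3)(1 7)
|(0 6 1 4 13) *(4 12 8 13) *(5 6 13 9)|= 6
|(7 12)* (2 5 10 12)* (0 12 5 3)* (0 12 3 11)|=6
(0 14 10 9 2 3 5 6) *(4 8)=(0 14 10 9 2 3 5 6)(4 8)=[14, 1, 3, 5, 8, 6, 0, 7, 4, 2, 9, 11, 12, 13, 10]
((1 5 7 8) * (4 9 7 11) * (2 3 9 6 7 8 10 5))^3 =((1 2 3 9 8)(4 6 7 10 5 11))^3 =(1 9 2 8 3)(4 10)(5 6)(7 11)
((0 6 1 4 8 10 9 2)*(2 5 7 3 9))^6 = ((0 6 1 4 8 10 2)(3 9 5 7))^6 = (0 2 10 8 4 1 6)(3 5)(7 9)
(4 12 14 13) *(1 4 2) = [0, 4, 1, 3, 12, 5, 6, 7, 8, 9, 10, 11, 14, 2, 13] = (1 4 12 14 13 2)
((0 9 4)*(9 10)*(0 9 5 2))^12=((0 10 5 2)(4 9))^12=(10)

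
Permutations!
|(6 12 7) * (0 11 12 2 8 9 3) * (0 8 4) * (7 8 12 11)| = 20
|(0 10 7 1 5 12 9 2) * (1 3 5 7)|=|(0 10 1 7 3 5 12 9 2)|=9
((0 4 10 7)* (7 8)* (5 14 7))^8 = (0 4 10 8 5 14 7)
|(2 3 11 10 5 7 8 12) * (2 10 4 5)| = 9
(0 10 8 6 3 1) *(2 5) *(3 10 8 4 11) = [8, 0, 5, 1, 11, 2, 10, 7, 6, 9, 4, 3] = (0 8 6 10 4 11 3 1)(2 5)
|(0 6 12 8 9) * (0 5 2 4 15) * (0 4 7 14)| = |(0 6 12 8 9 5 2 7 14)(4 15)| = 18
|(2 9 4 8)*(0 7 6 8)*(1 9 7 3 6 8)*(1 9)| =|(0 3 6 9 4)(2 7 8)| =15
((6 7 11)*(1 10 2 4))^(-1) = (1 4 2 10)(6 11 7)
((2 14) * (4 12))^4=(14)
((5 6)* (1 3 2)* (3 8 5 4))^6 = ((1 8 5 6 4 3 2))^6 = (1 2 3 4 6 5 8)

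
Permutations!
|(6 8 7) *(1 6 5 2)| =6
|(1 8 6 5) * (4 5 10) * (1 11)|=7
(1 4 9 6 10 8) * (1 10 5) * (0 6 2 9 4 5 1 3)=[6, 5, 9, 0, 4, 3, 1, 7, 10, 2, 8]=(0 6 1 5 3)(2 9)(8 10)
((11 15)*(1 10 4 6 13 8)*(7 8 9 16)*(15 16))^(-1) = (1 8 7 16 11 15 9 13 6 4 10)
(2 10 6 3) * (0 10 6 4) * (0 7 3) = (0 10 4 7 3 2 6) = [10, 1, 6, 2, 7, 5, 0, 3, 8, 9, 4]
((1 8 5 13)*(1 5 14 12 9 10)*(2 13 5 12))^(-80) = (14)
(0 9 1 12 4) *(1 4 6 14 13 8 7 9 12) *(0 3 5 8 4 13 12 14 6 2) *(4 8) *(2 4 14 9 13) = (0 9 2)(3 5 14 12 4)(7 13 8) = [9, 1, 0, 5, 3, 14, 6, 13, 7, 2, 10, 11, 4, 8, 12]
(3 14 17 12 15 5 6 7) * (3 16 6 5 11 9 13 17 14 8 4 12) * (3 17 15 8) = (17)(4 12 8)(6 7 16)(9 13 15 11) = [0, 1, 2, 3, 12, 5, 7, 16, 4, 13, 10, 9, 8, 15, 14, 11, 6, 17]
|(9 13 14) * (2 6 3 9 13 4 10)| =|(2 6 3 9 4 10)(13 14)| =6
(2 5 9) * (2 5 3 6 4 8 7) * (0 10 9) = (0 10 9 5)(2 3 6 4 8 7) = [10, 1, 3, 6, 8, 0, 4, 2, 7, 5, 9]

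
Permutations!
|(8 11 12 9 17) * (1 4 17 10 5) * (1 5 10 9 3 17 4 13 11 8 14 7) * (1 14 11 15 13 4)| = 4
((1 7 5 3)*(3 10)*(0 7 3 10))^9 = (10)(1 3)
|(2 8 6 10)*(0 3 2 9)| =|(0 3 2 8 6 10 9)| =7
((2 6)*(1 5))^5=(1 5)(2 6)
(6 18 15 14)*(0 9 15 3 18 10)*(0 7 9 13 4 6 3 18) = (18)(0 13 4 6 10 7 9 15 14 3) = [13, 1, 2, 0, 6, 5, 10, 9, 8, 15, 7, 11, 12, 4, 3, 14, 16, 17, 18]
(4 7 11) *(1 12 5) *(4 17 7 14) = (1 12 5)(4 14)(7 11 17) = [0, 12, 2, 3, 14, 1, 6, 11, 8, 9, 10, 17, 5, 13, 4, 15, 16, 7]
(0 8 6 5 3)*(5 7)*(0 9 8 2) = (0 2)(3 9 8 6 7 5) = [2, 1, 0, 9, 4, 3, 7, 5, 6, 8]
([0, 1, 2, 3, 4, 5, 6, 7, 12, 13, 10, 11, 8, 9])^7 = (8 12)(9 13)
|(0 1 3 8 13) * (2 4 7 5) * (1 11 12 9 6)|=|(0 11 12 9 6 1 3 8 13)(2 4 7 5)|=36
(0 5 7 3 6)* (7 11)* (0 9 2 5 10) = [10, 1, 5, 6, 4, 11, 9, 3, 8, 2, 0, 7] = (0 10)(2 5 11 7 3 6 9)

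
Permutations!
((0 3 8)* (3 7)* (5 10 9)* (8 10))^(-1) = (0 8 5 9 10 3 7)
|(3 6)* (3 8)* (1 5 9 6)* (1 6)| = 3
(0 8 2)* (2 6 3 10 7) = (0 8 6 3 10 7 2) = [8, 1, 0, 10, 4, 5, 3, 2, 6, 9, 7]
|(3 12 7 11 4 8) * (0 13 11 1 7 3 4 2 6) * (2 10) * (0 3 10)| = |(0 13 11)(1 7)(2 6 3 12 10)(4 8)| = 30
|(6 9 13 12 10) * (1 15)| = |(1 15)(6 9 13 12 10)| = 10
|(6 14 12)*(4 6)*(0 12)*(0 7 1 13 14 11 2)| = 12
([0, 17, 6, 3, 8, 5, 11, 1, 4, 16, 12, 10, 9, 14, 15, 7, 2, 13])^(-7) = (1 7 15 14 13 17)(4 8)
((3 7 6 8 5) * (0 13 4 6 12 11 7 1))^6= (0 3 8 4)(1 5 6 13)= ((0 13 4 6 8 5 3 1)(7 12 11))^6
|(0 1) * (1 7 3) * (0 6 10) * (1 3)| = 5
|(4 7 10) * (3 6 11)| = 3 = |(3 6 11)(4 7 10)|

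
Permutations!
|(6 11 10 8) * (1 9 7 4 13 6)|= |(1 9 7 4 13 6 11 10 8)|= 9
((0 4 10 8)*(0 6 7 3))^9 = ((0 4 10 8 6 7 3))^9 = (0 10 6 3 4 8 7)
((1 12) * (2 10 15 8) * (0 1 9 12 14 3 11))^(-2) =(0 3 1 11 14)(2 15)(8 10)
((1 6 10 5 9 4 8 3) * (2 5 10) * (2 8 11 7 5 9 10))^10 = (1 8)(2 11 10 4 5 9 7)(3 6)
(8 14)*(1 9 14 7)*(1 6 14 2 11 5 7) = [0, 9, 11, 3, 4, 7, 14, 6, 1, 2, 10, 5, 12, 13, 8] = (1 9 2 11 5 7 6 14 8)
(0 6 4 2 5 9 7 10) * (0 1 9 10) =(0 6 4 2 5 10 1 9 7) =[6, 9, 5, 3, 2, 10, 4, 0, 8, 7, 1]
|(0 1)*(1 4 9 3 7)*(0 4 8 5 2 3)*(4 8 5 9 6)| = 8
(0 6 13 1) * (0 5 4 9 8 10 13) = [6, 5, 2, 3, 9, 4, 0, 7, 10, 8, 13, 11, 12, 1] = (0 6)(1 5 4 9 8 10 13)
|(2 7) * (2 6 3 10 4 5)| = |(2 7 6 3 10 4 5)| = 7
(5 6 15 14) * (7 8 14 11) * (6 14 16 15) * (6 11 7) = (5 14)(6 11)(7 8 16 15) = [0, 1, 2, 3, 4, 14, 11, 8, 16, 9, 10, 6, 12, 13, 5, 7, 15]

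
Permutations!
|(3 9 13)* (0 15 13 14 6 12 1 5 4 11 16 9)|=|(0 15 13 3)(1 5 4 11 16 9 14 6 12)|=36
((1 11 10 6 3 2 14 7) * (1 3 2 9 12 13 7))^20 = (1 10 2)(6 14 11)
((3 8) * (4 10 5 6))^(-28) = (10)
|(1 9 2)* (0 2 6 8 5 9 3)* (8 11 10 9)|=4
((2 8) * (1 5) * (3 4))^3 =((1 5)(2 8)(3 4))^3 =(1 5)(2 8)(3 4)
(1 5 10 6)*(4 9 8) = (1 5 10 6)(4 9 8) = [0, 5, 2, 3, 9, 10, 1, 7, 4, 8, 6]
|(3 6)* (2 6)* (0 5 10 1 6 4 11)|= |(0 5 10 1 6 3 2 4 11)|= 9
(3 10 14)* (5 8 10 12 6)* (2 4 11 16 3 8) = (2 4 11 16 3 12 6 5)(8 10 14) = [0, 1, 4, 12, 11, 2, 5, 7, 10, 9, 14, 16, 6, 13, 8, 15, 3]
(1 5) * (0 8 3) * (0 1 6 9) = (0 8 3 1 5 6 9) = [8, 5, 2, 1, 4, 6, 9, 7, 3, 0]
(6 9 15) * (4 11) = [0, 1, 2, 3, 11, 5, 9, 7, 8, 15, 10, 4, 12, 13, 14, 6] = (4 11)(6 9 15)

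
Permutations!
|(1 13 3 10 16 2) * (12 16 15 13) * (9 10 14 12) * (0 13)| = 11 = |(0 13 3 14 12 16 2 1 9 10 15)|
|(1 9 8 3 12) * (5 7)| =|(1 9 8 3 12)(5 7)| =10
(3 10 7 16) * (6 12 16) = (3 10 7 6 12 16) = [0, 1, 2, 10, 4, 5, 12, 6, 8, 9, 7, 11, 16, 13, 14, 15, 3]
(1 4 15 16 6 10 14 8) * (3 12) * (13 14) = [0, 4, 2, 12, 15, 5, 10, 7, 1, 9, 13, 11, 3, 14, 8, 16, 6] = (1 4 15 16 6 10 13 14 8)(3 12)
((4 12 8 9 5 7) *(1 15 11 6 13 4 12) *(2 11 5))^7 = (1 2 5 6 12 4 9 15 11 7 13 8)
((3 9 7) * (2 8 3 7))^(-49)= (2 9 3 8)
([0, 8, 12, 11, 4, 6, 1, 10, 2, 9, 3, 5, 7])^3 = [0, 12, 10, 6, 4, 8, 2, 11, 7, 9, 5, 1, 3]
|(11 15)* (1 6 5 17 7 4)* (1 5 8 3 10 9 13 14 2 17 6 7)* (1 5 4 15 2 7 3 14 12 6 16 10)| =|(1 3)(2 17 5 16 10 9 13 12 6 8 14 7 15 11)| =14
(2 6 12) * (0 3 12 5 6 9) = (0 3 12 2 9)(5 6) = [3, 1, 9, 12, 4, 6, 5, 7, 8, 0, 10, 11, 2]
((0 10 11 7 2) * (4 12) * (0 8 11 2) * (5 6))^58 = (12)(0 11 2)(7 8 10)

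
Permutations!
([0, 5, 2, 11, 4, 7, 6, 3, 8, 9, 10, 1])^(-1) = (1 11 3 7 5)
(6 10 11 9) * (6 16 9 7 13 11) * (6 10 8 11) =(6 8 11 7 13)(9 16) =[0, 1, 2, 3, 4, 5, 8, 13, 11, 16, 10, 7, 12, 6, 14, 15, 9]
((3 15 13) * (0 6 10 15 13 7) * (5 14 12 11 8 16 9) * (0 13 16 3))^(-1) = ((0 6 10 15 7 13)(3 16 9 5 14 12 11 8))^(-1) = (0 13 7 15 10 6)(3 8 11 12 14 5 9 16)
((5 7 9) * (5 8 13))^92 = ((5 7 9 8 13))^92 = (5 9 13 7 8)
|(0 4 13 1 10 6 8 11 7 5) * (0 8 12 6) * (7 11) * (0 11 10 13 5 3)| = 6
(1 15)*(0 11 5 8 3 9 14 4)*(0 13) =(0 11 5 8 3 9 14 4 13)(1 15) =[11, 15, 2, 9, 13, 8, 6, 7, 3, 14, 10, 5, 12, 0, 4, 1]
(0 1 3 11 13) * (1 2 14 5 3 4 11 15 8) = (0 2 14 5 3 15 8 1 4 11 13) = [2, 4, 14, 15, 11, 3, 6, 7, 1, 9, 10, 13, 12, 0, 5, 8]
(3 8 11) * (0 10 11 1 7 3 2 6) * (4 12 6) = (0 10 11 2 4 12 6)(1 7 3 8) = [10, 7, 4, 8, 12, 5, 0, 3, 1, 9, 11, 2, 6]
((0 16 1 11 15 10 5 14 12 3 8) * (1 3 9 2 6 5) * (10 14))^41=(0 16 3 8)(1 11 15 14 12 9 2 6 5 10)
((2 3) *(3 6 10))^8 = ((2 6 10 3))^8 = (10)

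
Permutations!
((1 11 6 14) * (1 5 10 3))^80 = (1 14 3 6 10 11 5)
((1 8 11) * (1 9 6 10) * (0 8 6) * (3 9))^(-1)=((0 8 11 3 9)(1 6 10))^(-1)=(0 9 3 11 8)(1 10 6)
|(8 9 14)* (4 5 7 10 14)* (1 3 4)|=9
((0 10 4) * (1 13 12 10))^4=(0 10 13)(1 4 12)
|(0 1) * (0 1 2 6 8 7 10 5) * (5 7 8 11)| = |(0 2 6 11 5)(7 10)| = 10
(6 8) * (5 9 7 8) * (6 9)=(5 6)(7 8 9)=[0, 1, 2, 3, 4, 6, 5, 8, 9, 7]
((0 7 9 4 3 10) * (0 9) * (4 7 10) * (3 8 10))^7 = (10)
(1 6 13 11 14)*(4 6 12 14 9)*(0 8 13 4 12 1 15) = (0 8 13 11 9 12 14 15)(4 6) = [8, 1, 2, 3, 6, 5, 4, 7, 13, 12, 10, 9, 14, 11, 15, 0]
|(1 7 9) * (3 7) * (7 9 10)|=|(1 3 9)(7 10)|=6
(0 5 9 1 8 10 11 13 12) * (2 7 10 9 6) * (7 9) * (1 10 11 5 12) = (0 12)(1 8 7 11 13)(2 9 10 5 6) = [12, 8, 9, 3, 4, 6, 2, 11, 7, 10, 5, 13, 0, 1]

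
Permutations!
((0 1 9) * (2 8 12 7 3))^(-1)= ((0 1 9)(2 8 12 7 3))^(-1)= (0 9 1)(2 3 7 12 8)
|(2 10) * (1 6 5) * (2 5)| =5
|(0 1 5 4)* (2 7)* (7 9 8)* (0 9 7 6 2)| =9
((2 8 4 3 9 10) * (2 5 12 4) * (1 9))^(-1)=((1 9 10 5 12 4 3)(2 8))^(-1)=(1 3 4 12 5 10 9)(2 8)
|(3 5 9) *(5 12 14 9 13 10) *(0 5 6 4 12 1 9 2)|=9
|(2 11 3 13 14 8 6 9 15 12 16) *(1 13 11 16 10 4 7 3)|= 26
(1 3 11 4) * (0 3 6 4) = [3, 6, 2, 11, 1, 5, 4, 7, 8, 9, 10, 0] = (0 3 11)(1 6 4)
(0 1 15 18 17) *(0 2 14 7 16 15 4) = (0 1 4)(2 14 7 16 15 18 17) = [1, 4, 14, 3, 0, 5, 6, 16, 8, 9, 10, 11, 12, 13, 7, 18, 15, 2, 17]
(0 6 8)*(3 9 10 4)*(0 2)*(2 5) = [6, 1, 0, 9, 3, 2, 8, 7, 5, 10, 4] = (0 6 8 5 2)(3 9 10 4)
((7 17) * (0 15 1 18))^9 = (0 15 1 18)(7 17)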